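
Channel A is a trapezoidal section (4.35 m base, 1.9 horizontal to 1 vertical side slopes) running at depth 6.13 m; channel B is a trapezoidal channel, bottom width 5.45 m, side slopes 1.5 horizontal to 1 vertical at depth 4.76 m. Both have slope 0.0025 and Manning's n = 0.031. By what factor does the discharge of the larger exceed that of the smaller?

Channel A: With bottom width b = 4.35 m and side slope z = 1.9: A = (b + zy)y = (4.35 + 1.9×6.13)×6.13 = 98.06 m²; P = b + 2y√(1+z²) = 4.35 + 2×6.13×2.147 = 30.67 m. Hydraulic radius R = A/P = 98.06/30.67 = 3.197 m. Q_A = (1/0.031)·98.06·3.197^(2/3)·√0.0025 = 343.2 m³/s.
Channel B: With bottom width b = 5.45 m and side slope z = 1.5: A = (b + zy)y = (5.45 + 1.5×4.76)×4.76 = 59.93 m²; P = b + 2y√(1+z²) = 5.45 + 2×4.76×1.803 = 22.61 m. Hydraulic radius R = A/P = 59.93/22.61 = 2.65 m. Q_B = (1/0.031)·59.93·2.65^(2/3)·√0.0025 = 185.1 m³/s.
The larger discharge is 343.2 m³/s and the smaller is 185.1 m³/s; the ratio is 1.85.

1.85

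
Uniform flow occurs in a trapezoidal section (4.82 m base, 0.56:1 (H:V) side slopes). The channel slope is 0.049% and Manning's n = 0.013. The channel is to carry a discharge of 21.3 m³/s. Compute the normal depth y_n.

Manning's equation rearranged: A R^(2/3) = nQ / (1·√S) = 0.013 × 21.3 / (√0.00049) = 12.51.
Try y = 2.2 m: A R^(2/3) = 16.26 — too large.
Try y = 1.33 m: A R^(2/3) = 7.105 — too small.
Try y = 1.88 m: A R^(2/3) = 12.53 — matches.

y_n = 1.88 m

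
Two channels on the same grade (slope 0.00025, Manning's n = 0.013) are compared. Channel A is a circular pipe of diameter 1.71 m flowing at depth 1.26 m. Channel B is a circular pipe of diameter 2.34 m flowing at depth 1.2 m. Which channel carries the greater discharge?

Channel A: For a circular section of diameter D = 1.71 m at depth y = 1.26 m, the central angle is θ = 2 arccos(1 − 2y/D) = 4.129 rad. Then A = (D²/8)(θ − sin θ) = 1.814 m² and P = Dθ/2 = 3.53 m. Hydraulic radius R = A/P = 1.814/3.53 = 0.5139 m. Q_A = (1/0.013)·1.814·0.5139^(2/3)·√0.00025 = 1.416 m³/s.
Channel B: For a circular section of diameter D = 2.34 m at depth y = 1.2 m, the central angle is θ = 2 arccos(1 − 2y/D) = 3.193 rad. Then A = (D²/8)(θ − sin θ) = 2.22 m² and P = Dθ/2 = 3.736 m. Hydraulic radius R = A/P = 2.22/3.736 = 0.5944 m. Q_B = (1/0.013)·2.22·0.5944^(2/3)·√0.00025 = 1.909 m³/s.
Q_A = 1.416 m³/s vs Q_B = 1.909 m³/s, so channel B carries more.

channel B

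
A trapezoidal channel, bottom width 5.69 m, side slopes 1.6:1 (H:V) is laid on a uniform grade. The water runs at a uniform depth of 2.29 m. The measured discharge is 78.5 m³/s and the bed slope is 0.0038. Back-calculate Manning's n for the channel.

With bottom width b = 5.69 m and side slope z = 1.6: A = (b + zy)y = (5.69 + 1.6×2.29)×2.29 = 21.42 m²; P = b + 2y√(1+z²) = 5.69 + 2×2.29×1.887 = 14.33 m.
Hydraulic radius R = A/P = 21.42/14.33 = 1.495 m.
Rearranging Manning's equation: n = (1/Q) A R^(2/3) S^(1/2) = (1/78.5) × 21.42 × 1.495^(2/3) × √0.0038 = 0.022.

n = 0.022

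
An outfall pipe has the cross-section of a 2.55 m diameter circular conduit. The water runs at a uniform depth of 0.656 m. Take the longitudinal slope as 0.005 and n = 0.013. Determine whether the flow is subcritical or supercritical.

supercritical

For a circular section of diameter D = 2.55 m at depth y = 0.656 m, the central angle is θ = 2 arccos(1 − 2y/D) = 2.128 rad. Then A = (D²/8)(θ − sin θ) = 1.039 m² and P = Dθ/2 = 2.713 m.
Hydraulic radius R = A/P = 1.039/2.713 = 0.3832 m.
V = (1/n) R^(2/3) √S = (1/0.013) × 0.3832^(2/3) × √0.005 = 2.869 m/s. Hydraulic depth D_h = A/T = 1.039/2.229 = 0.4663 m.
Froude number Fr = V/√(g·D_h) = 2.869/√(9.81×0.4663) = 1.34, which is greater than 1, so the flow is supercritical.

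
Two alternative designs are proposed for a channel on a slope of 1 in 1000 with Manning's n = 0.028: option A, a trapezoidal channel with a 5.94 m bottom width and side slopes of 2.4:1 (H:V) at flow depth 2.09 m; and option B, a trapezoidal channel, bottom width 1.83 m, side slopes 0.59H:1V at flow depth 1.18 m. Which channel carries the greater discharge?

channel A

Channel A: With bottom width b = 5.94 m and side slope z = 2.4: A = (b + zy)y = (5.94 + 2.4×2.09)×2.09 = 22.9 m²; P = b + 2y√(1+z²) = 5.94 + 2×2.09×2.6 = 16.81 m. Hydraulic radius R = A/P = 22.9/16.81 = 1.362 m. Q_A = (1/0.028)·22.9·1.362^(2/3)·√0.001 = 31.78 m³/s.
Channel B: With bottom width b = 1.83 m and side slope z = 0.59: A = (b + zy)y = (1.83 + 0.59×1.18)×1.18 = 2.981 m²; P = b + 2y√(1+z²) = 1.83 + 2×1.18×1.161 = 4.57 m. Hydraulic radius R = A/P = 2.981/4.57 = 0.6523 m. Q_B = (1/0.028)·2.981·0.6523^(2/3)·√0.001 = 2.532 m³/s.
Q_A = 31.78 m³/s vs Q_B = 2.532 m³/s, so channel A carries more.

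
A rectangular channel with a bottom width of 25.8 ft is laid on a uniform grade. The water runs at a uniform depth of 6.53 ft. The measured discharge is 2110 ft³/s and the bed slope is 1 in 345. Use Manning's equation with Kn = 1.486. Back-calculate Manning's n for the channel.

n = 0.017

Flow area A = b·y = 25.8 × 6.53 = 168.5 ft². Wetted perimeter P = b + 2y = 25.8 + 2×6.53 = 38.86 ft.
Hydraulic radius R = A/P = 168.5/38.86 = 4.335 ft.
Rearranging Manning's equation: n = (1.486/Q) A R^(2/3) S^(1/2) = (1.486/2110) × 168.5 × 4.335^(2/3) × √0.002899 = 0.017.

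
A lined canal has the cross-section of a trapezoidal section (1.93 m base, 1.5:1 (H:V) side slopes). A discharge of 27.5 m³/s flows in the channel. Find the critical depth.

y_c = 1.79 m

At critical depth, Q² T / (g A³) = 1, i.e. A³/T = Q²/g = 27.5²/9.81 = 77.09.
Trying y = 2.24 m: A³/T = 192.4 — high.
Trying y = 1.51 m: A³/T = 39.35 — low.
Trying y = 1.79 m: A³/T = 77.22 — ≈ 77.09.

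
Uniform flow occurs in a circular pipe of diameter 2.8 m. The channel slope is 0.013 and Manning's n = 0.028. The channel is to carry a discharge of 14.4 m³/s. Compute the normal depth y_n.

y_n = 1.77 m

Manning's equation rearranged: A R^(2/3) = nQ / (1·√S) = 0.028 × 14.4 / (√0.013) = 3.536.
Try y = 1.3 m: A R^(2/3) = 2.136 — short.
Try y = 2.14 m: A R^(2/3) = 4.523 — over.
Try y = 1.77 m: A R^(2/3) = 3.527 — close enough.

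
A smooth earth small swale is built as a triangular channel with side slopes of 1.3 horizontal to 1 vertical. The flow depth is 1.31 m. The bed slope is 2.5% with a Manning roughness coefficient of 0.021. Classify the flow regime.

supercritical

For a triangular section with side slope z = 1.3: A = zy² = 1.3×1.31² = 2.231 m²; P = 2y√(1+z²) = 2×1.31×1.64 = 4.297 m.
Hydraulic radius R = A/P = 2.231/4.297 = 0.5192 m.
V = (1/n) R^(2/3) √S = (1/0.021) × 0.5192^(2/3) × √0.025 = 4.864 m/s. Hydraulic depth D_h = A/T = 2.231/3.406 = 0.655 m.
Froude number Fr = V/√(g·D_h) = 4.864/√(9.81×0.655) = 1.92, which is greater than 1, so the flow is supercritical.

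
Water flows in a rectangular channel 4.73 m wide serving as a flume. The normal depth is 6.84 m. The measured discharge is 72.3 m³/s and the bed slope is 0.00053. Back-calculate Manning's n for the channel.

n = 0.015

Flow area A = b·y = 4.73 × 6.84 = 32.35 m². Wetted perimeter P = b + 2y = 4.73 + 2×6.84 = 18.41 m.
Hydraulic radius R = A/P = 32.35/18.41 = 1.757 m.
Rearranging Manning's equation: n = (1/Q) A R^(2/3) S^(1/2) = (1/72.3) × 32.35 × 1.757^(2/3) × √0.00053 = 0.015.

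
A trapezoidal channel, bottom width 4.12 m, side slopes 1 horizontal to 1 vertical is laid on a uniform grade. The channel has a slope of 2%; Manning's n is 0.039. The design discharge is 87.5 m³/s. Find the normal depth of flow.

Manning's equation rearranged: A R^(2/3) = nQ / (1·√S) = 0.039 × 87.5 / (√0.02) = 24.13.
Try y = 3.38 m: A R^(2/3) = 38.24 — too large.
Try y = 2.06 m: A R^(2/3) = 15.01 — too small.
Try y = 2.66 m: A R^(2/3) = 24.14 — matches.

y_n = 2.66 m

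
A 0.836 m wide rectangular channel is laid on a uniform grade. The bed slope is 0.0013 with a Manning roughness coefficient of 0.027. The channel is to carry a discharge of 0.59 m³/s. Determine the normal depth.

y_n = 1.16 m

Manning's equation rearranged: A R^(2/3) = nQ / (1·√S) = 0.027 × 0.59 / (√0.0013) = 0.4418.
At y = 0.932 m: A R^(2/3) = 0.3402 — low.
At y = 1.16 m: A R^(2/3) = 0.4416 — matches.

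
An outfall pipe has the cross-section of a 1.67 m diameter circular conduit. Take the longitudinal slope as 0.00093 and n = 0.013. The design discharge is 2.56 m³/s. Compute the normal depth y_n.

Manning's equation rearranged: A R^(2/3) = nQ / (1·√S) = 0.013 × 2.56 / (√0.00093) = 1.091.
Trying y = 1.53 m: A R^(2/3) = 1.312 — over.
Trying y = 1.07 m: A R^(2/3) = 0.9066 — short.
Trying y = 1.23 m: A R^(2/3) = 1.092 — matches.

y_n = 1.23 m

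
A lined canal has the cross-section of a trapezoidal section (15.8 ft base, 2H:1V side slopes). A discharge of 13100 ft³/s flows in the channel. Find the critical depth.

y_c = 15.8 ft

At critical depth, Q² T / (g A³) = 1, i.e. A³/T = Q²/g = 13100²/32.2 = 5330000.
At y = 12.8 ft: A³/T = 2221000 — too small.
At y = 20 ft: A³/T = 14510000 — too large.
At y = 15.8 ft: A³/T = 5317000 — matches.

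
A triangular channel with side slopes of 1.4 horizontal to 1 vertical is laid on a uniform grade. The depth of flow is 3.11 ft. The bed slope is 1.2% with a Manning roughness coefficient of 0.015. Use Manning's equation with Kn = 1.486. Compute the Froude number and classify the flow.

supercritical

For a triangular section with side slope z = 1.4: A = zy² = 1.4×3.11² = 13.54 ft²; P = 2y√(1+z²) = 2×3.11×1.72 = 10.7 ft.
Hydraulic radius R = A/P = 13.54/10.7 = 1.265 ft.
V = (1.486/n) R^(2/3) √S = (1.486/0.015) × 1.265^(2/3) × √0.012 = 12.7 ft/s. Hydraulic depth D_h = A/T = 13.54/8.708 = 1.555 ft.
Froude number Fr = V/√(g·D_h) = 12.7/√(32.2×1.555) = 1.79, which is greater than 1, so the flow is supercritical.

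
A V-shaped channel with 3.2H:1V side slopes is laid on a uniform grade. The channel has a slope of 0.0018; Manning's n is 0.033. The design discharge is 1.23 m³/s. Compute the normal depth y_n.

Manning's equation rearranged: A R^(2/3) = nQ / (1·√S) = 0.033 × 1.23 / (√0.0018) = 0.9567.
At y = 0.575 m: A R^(2/3) = 0.4468 — short.
At y = 0.765 m: A R^(2/3) = 0.9566 — ≈ 0.9567.

y_n = 0.765 m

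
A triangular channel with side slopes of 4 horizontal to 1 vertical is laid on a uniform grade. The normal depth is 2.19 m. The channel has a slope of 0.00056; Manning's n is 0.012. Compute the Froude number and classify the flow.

For a triangular section with side slope z = 4: A = zy² = 4×2.19² = 19.18 m²; P = 2y√(1+z²) = 2×2.19×4.123 = 18.06 m.
Hydraulic radius R = A/P = 19.18/18.06 = 1.062 m.
V = (1/n) R^(2/3) √S = (1/0.012) × 1.062^(2/3) × √0.00056 = 2.053 m/s. Hydraulic depth D_h = A/T = 19.18/17.52 = 1.095 m.
Froude number Fr = V/√(g·D_h) = 2.053/√(9.81×1.095) = 0.626, which is less than 1, so the flow is subcritical.

subcritical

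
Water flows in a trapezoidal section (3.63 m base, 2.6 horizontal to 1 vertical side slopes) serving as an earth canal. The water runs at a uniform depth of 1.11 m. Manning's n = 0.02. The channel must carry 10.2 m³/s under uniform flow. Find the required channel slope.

S = 0.0012

With bottom width b = 3.63 m and side slope z = 2.6: A = (b + zy)y = (3.63 + 2.6×1.11)×1.11 = 7.233 m²; P = b + 2y√(1+z²) = 3.63 + 2×1.11×2.786 = 9.814 m.
Hydraulic radius R = A/P = 7.233/9.814 = 0.737 m.
From Manning's equation, S = [nQ / (1 A R^(2/3))]² = [0.02 × 10.2 / (1 × 7.233 × 0.737^(2/3))]² = 0.0012.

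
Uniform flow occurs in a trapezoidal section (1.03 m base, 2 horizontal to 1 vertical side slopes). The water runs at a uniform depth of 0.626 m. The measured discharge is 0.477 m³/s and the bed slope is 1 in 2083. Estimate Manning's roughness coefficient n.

n = 0.034

With bottom width b = 1.03 m and side slope z = 2: A = (b + zy)y = (1.03 + 2×0.626)×0.626 = 1.429 m²; P = b + 2y√(1+z²) = 1.03 + 2×0.626×2.236 = 3.83 m.
Hydraulic radius R = A/P = 1.429/3.83 = 0.373 m.
Rearranging Manning's equation: n = (1/Q) A R^(2/3) S^(1/2) = (1/0.477) × 1.429 × 0.373^(2/3) × √0.0004801 = 0.034.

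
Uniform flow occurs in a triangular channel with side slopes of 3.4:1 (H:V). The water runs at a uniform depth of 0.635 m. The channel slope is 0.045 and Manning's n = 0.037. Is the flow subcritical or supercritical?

For a triangular section with side slope z = 3.4: A = zy² = 3.4×0.635² = 1.371 m²; P = 2y√(1+z²) = 2×0.635×3.544 = 4.501 m.
Hydraulic radius R = A/P = 1.371/4.501 = 0.3046 m.
V = (1/n) R^(2/3) √S = (1/0.037) × 0.3046^(2/3) × √0.045 = 2.596 m/s. Hydraulic depth D_h = A/T = 1.371/4.318 = 0.3175 m.
Froude number Fr = V/√(g·D_h) = 2.596/√(9.81×0.3175) = 1.47, which is greater than 1, so the flow is supercritical.

supercritical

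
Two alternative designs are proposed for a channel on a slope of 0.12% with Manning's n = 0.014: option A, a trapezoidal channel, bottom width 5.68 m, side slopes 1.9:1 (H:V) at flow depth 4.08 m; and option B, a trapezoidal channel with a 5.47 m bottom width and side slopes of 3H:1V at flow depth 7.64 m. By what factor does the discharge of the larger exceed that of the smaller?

5.65

Channel A: With bottom width b = 5.68 m and side slope z = 1.9: A = (b + zy)y = (5.68 + 1.9×4.08)×4.08 = 54.8 m²; P = b + 2y√(1+z²) = 5.68 + 2×4.08×2.147 = 23.2 m. Hydraulic radius R = A/P = 54.8/23.2 = 2.362 m. Q_A = (1/0.014)·54.8·2.362^(2/3)·√0.0012 = 240.5 m³/s.
Channel B: With bottom width b = 5.47 m and side slope z = 3: A = (b + zy)y = (5.47 + 3×7.64)×7.64 = 216.9 m²; P = b + 2y√(1+z²) = 5.47 + 2×7.64×3.162 = 53.79 m. Hydraulic radius R = A/P = 216.9/53.79 = 4.032 m. Q_B = (1/0.014)·216.9·4.032^(2/3)·√0.0012 = 1360 m³/s.
The larger discharge is 1360 m³/s and the smaller is 240.5 m³/s; the ratio is 5.65.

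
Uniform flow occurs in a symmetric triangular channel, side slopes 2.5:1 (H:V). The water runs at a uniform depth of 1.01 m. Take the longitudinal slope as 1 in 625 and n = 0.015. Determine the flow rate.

For a triangular section with side slope z = 2.5: A = zy² = 2.5×1.01² = 2.55 m²; P = 2y√(1+z²) = 2×1.01×2.693 = 5.439 m.
Hydraulic radius R = A/P = 2.55/5.439 = 0.4689 m.
Manning's equation: Q = (1/n) A R^(2/3) S^(1/2) = (1/0.015) × 2.55 × 0.4689^(2/3) × 0.0016^(1/2) = 4.1 m³/s.

Q = 4.1 m³/s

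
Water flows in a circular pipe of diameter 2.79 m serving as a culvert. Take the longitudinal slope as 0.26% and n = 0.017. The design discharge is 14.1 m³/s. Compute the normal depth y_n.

Manning's equation rearranged: A R^(2/3) = nQ / (1·√S) = 0.017 × 14.1 / (√0.0026) = 4.701.
Trying y = 2.59 m: A R^(2/3) = 5.169 — too large.
Trying y = 1.72 m: A R^(2/3) = 3.366 — too small.
Trying y = 2.23 m: A R^(2/3) = 4.696 — close enough.

y_n = 2.23 m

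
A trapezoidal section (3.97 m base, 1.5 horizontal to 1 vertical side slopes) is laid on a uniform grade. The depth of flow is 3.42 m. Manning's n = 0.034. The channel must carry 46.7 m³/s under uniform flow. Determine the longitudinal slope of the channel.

With bottom width b = 3.97 m and side slope z = 1.5: A = (b + zy)y = (3.97 + 1.5×3.42)×3.42 = 31.12 m²; P = b + 2y√(1+z²) = 3.97 + 2×3.42×1.803 = 16.3 m.
Hydraulic radius R = A/P = 31.12/16.3 = 1.909 m.
From Manning's equation, S = [nQ / (1 A R^(2/3))]² = [0.034 × 46.7 / (1 × 31.12 × 1.909^(2/3))]² = 0.0011.

S = 0.0011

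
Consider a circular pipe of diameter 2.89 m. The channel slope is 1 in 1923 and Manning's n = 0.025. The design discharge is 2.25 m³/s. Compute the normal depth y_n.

y_n = 1.39 m

Manning's equation rearranged: A R^(2/3) = nQ / (1·√S) = 0.025 × 2.25 / (√0.00052) = 2.467.
Try y = 1.59 m: A R^(2/3) = 3.095 — over.
Try y = 1.39 m: A R^(2/3) = 2.471 — matches.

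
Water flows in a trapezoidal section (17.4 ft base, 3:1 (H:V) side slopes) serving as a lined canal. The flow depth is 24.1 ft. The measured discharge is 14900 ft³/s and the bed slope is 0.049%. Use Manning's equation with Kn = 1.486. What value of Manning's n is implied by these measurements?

With bottom width b = 17.4 ft and side slope z = 3: A = (b + zy)y = (17.4 + 3×24.1)×24.1 = 2162 ft²; P = b + 2y√(1+z²) = 17.4 + 2×24.1×3.162 = 169.8 ft.
Hydraulic radius R = A/P = 2162/169.8 = 12.73 ft.
Rearranging Manning's equation: n = (1.486/Q) A R^(2/3) S^(1/2) = (1.486/14900) × 2162 × 12.73^(2/3) × √0.00049 = 0.026.

n = 0.026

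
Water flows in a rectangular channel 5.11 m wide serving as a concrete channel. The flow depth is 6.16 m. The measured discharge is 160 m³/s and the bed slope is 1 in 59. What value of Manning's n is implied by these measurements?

n = 0.038

Flow area A = b·y = 5.11 × 6.16 = 31.48 m². Wetted perimeter P = b + 2y = 5.11 + 2×6.16 = 17.43 m.
Hydraulic radius R = A/P = 31.48/17.43 = 1.806 m.
Rearranging Manning's equation: n = (1/Q) A R^(2/3) S^(1/2) = (1/160) × 31.48 × 1.806^(2/3) × √0.01695 = 0.038.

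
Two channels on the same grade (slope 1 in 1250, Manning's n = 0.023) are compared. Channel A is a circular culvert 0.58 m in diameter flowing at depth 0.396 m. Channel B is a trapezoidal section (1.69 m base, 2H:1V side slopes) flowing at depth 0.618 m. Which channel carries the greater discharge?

Channel A: For a circular section of diameter D = 0.58 m at depth y = 0.396 m, the central angle is θ = 2 arccos(1 − 2y/D) = 3.89 rad. Then A = (D²/8)(θ − sin θ) = 0.1922 m² and P = Dθ/2 = 1.128 m. Hydraulic radius R = A/P = 0.1922/1.128 = 0.1704 m. Q_A = (1/0.023)·0.1922·0.1704^(2/3)·√0.0008 = 0.07263 m³/s.
Channel B: With bottom width b = 1.69 m and side slope z = 2: A = (b + zy)y = (1.69 + 2×0.618)×0.618 = 1.808 m²; P = b + 2y√(1+z²) = 1.69 + 2×0.618×2.236 = 4.454 m. Hydraulic radius R = A/P = 1.808/4.454 = 0.406 m. Q_B = (1/0.023)·1.808·0.406^(2/3)·√0.0008 = 1.219 m³/s.
Q_A = 0.07263 m³/s vs Q_B = 1.219 m³/s, so channel B carries more.

channel B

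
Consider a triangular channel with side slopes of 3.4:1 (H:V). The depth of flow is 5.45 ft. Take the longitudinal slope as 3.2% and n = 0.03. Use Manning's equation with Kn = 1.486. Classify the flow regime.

For a triangular section with side slope z = 3.4: A = zy² = 3.4×5.45² = 101 ft²; P = 2y√(1+z²) = 2×5.45×3.544 = 38.63 ft.
Hydraulic radius R = A/P = 101/38.63 = 2.614 ft.
V = (1.486/n) R^(2/3) √S = (1.486/0.03) × 2.614^(2/3) × √0.032 = 16.82 ft/s. Hydraulic depth D_h = A/T = 101/37.06 = 2.725 ft.
Froude number Fr = V/√(g·D_h) = 16.82/√(32.2×2.725) = 1.8, which is greater than 1, so the flow is supercritical.

supercritical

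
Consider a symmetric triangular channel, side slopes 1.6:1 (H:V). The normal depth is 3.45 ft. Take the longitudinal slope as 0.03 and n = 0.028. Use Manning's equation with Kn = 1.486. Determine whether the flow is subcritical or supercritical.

For a triangular section with side slope z = 1.6: A = zy² = 1.6×3.45² = 19.04 ft²; P = 2y√(1+z²) = 2×3.45×1.887 = 13.02 ft.
Hydraulic radius R = A/P = 19.04/13.02 = 1.463 ft.
V = (1.486/n) R^(2/3) √S = (1.486/0.028) × 1.463^(2/3) × √0.03 = 11.85 ft/s. Hydraulic depth D_h = A/T = 19.04/11.04 = 1.725 ft.
Froude number Fr = V/√(g·D_h) = 11.85/√(32.2×1.725) = 1.59, which is greater than 1, so the flow is supercritical.

supercritical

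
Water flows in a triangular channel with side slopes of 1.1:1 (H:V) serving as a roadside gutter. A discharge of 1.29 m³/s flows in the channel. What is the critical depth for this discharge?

y_c = 0.775 m

At critical depth, Q² T / (g A³) = 1, i.e. A³/T = Q²/g = 1.29²/9.81 = 0.1696.
Trying y = 0.875 m: A³/T = 0.3103 — too large.
Trying y = 0.606 m: A³/T = 0.04944 — too small.
Trying y = 0.775 m: A³/T = 0.1691 — close enough.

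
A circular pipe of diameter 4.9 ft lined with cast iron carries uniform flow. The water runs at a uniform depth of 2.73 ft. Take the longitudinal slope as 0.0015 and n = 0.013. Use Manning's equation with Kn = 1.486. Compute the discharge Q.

For a circular section of diameter D = 4.9 ft at depth y = 2.73 ft, the central angle is θ = 2 arccos(1 − 2y/D) = 3.371 rad. Then A = (D²/8)(θ − sin θ) = 10.8 ft² and P = Dθ/2 = 8.258 ft.
Hydraulic radius R = A/P = 10.8/8.258 = 1.308 ft.
Manning's equation: Q = (1.486/n) A R^(2/3) S^(1/2) = (1.486/0.013) × 10.8 × 1.308^(2/3) × 0.0015^(1/2) = 57.2 ft³/s.

Q = 57.2 ft³/s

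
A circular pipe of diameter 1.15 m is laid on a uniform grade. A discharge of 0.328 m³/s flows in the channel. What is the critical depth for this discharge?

y_c = 0.308 m

At critical depth, Q² T / (g A³) = 1, i.e. A³/T = Q²/g = 0.328²/9.81 = 0.01097.
At y = 0.375 m: A³/T = 0.02359 — too large.
At y = 0.308 m: A³/T = 0.01099 — close enough.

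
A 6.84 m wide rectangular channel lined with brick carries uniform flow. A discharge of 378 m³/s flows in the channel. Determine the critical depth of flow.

For a rectangular channel, critical depth y_c = (q²/g)^(1/3) where q = Q/b = 378/6.84 = 55.26 m²/s.
So y_c = (55.26²/9.81)^(1/3) = 6.78 m.

y_c = 6.78 m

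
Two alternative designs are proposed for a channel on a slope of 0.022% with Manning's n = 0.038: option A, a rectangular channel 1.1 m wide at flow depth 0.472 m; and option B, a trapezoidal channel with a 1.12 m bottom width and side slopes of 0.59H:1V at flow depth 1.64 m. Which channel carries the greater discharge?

channel B

Channel A: Flow area A = b·y = 1.1 × 0.472 = 0.5192 m². Wetted perimeter P = b + 2y = 1.1 + 2×0.472 = 2.044 m. Hydraulic radius R = A/P = 0.5192/2.044 = 0.254 m. Q_A = (1/0.038)·0.5192·0.254^(2/3)·√0.00022 = 0.08128 m³/s.
Channel B: With bottom width b = 1.12 m and side slope z = 0.59: A = (b + zy)y = (1.12 + 0.59×1.64)×1.64 = 3.424 m²; P = b + 2y√(1+z²) = 1.12 + 2×1.64×1.161 = 4.928 m. Hydraulic radius R = A/P = 3.424/4.928 = 0.6947 m. Q_B = (1/0.038)·3.424·0.6947^(2/3)·√0.00022 = 1.048 m³/s.
Q_A = 0.08128 m³/s vs Q_B = 1.048 m³/s, so channel B carries more.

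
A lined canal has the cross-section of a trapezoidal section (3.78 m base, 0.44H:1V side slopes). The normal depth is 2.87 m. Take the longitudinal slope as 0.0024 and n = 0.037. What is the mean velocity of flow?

V = 1.69 m/s

With bottom width b = 3.78 m and side slope z = 0.44: A = (b + zy)y = (3.78 + 0.44×2.87)×2.87 = 14.47 m²; P = b + 2y√(1+z²) = 3.78 + 2×2.87×1.093 = 10.05 m.
Hydraulic radius R = A/P = 14.47/10.05 = 1.44 m.
From Manning's equation, V = (1/n) R^(2/3) S^(1/2) = (1/0.037) × 1.44^(2/3) × 0.0024^(1/2) = 1.69 m/s.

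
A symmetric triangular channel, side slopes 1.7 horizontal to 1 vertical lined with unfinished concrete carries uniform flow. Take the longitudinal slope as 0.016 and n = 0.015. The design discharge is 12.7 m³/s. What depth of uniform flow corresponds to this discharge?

Manning's equation rearranged: A R^(2/3) = nQ / (1·√S) = 0.015 × 12.7 / (√0.016) = 1.506.
Try y = 0.864 m: A R^(2/3) = 0.6568 — low.
Try y = 1.18 m: A R^(2/3) = 1.508 — ≈ 1.506.

y_n = 1.18 m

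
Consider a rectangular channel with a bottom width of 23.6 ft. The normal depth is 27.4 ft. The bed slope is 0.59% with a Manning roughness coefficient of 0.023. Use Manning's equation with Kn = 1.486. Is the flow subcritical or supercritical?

Flow area A = b·y = 23.6 × 27.4 = 646.6 ft². Wetted perimeter P = b + 2y = 23.6 + 2×27.4 = 78.4 ft.
Hydraulic radius R = A/P = 646.6/78.4 = 8.248 ft.
V = (1.486/n) R^(2/3) √S = (1.486/0.023) × 8.248^(2/3) × √0.0059 = 20.26 ft/s. Hydraulic depth D_h = A/T = 646.6/23.6 = 27.4 ft.
Froude number Fr = V/√(g·D_h) = 20.26/√(32.2×27.4) = 0.682, which is less than 1, so the flow is subcritical.

subcritical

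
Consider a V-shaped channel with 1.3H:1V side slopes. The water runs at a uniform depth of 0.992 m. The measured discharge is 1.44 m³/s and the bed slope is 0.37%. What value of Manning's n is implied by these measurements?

For a triangular section with side slope z = 1.3: A = zy² = 1.3×0.992² = 1.279 m²; P = 2y√(1+z²) = 2×0.992×1.64 = 3.254 m.
Hydraulic radius R = A/P = 1.279/3.254 = 0.3931 m.
Rearranging Manning's equation: n = (1/Q) A R^(2/3) S^(1/2) = (1/1.44) × 1.279 × 0.3931^(2/3) × √0.0037 = 0.029.

n = 0.029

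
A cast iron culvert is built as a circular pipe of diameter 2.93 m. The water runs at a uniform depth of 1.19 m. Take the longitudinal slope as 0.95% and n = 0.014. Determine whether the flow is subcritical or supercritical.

For a circular section of diameter D = 2.93 m at depth y = 1.19 m, the central angle is θ = 2 arccos(1 − 2y/D) = 2.764 rad. Then A = (D²/8)(θ − sin θ) = 2.57 m² and P = Dθ/2 = 4.049 m.
Hydraulic radius R = A/P = 2.57/4.049 = 0.6348 m.
V = (1/n) R^(2/3) √S = (1/0.014) × 0.6348^(2/3) × √0.0095 = 5.142 m/s. Hydraulic depth D_h = A/T = 2.57/2.878 = 0.8931 m.
Froude number Fr = V/√(g·D_h) = 5.142/√(9.81×0.8931) = 1.74, which is greater than 1, so the flow is supercritical.

supercritical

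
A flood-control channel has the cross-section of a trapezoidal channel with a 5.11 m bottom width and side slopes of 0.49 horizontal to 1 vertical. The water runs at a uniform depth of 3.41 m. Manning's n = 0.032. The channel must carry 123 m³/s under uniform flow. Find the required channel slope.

With bottom width b = 5.11 m and side slope z = 0.49: A = (b + zy)y = (5.11 + 0.49×3.41)×3.41 = 23.12 m²; P = b + 2y√(1+z²) = 5.11 + 2×3.41×1.114 = 12.7 m.
Hydraulic radius R = A/P = 23.12/12.7 = 1.82 m.
From Manning's equation, S = [nQ / (1 A R^(2/3))]² = [0.032 × 123 / (1 × 23.12 × 1.82^(2/3))]² = 0.013.

S = 0.013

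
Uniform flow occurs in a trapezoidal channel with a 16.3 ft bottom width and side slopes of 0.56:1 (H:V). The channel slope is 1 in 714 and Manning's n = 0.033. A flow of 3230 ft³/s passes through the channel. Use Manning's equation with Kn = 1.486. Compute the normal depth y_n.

Manning's equation rearranged: A R^(2/3) = nQ / (1.486·√S) = 0.033 × 3230 / (1.486 × √0.001401) = 1917.
At y = 15.7 ft: A R^(2/3) = 1514 — low.
At y = 22.3 ft: A R^(2/3) = 2884 — high.
At y = 17.9 ft: A R^(2/3) = 1919 — ≈ 1917.

y_n = 17.9 ft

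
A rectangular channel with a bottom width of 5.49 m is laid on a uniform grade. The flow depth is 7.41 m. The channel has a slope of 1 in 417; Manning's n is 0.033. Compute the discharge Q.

Flow area A = b·y = 5.49 × 7.41 = 40.68 m². Wetted perimeter P = b + 2y = 5.49 + 2×7.41 = 20.31 m.
Hydraulic radius R = A/P = 40.68/20.31 = 2.003 m.
Manning's equation: Q = (1/n) A R^(2/3) S^(1/2) = (1/0.033) × 40.68 × 2.003^(2/3) × 0.002398^(1/2) = 95.9 m³/s.

Q = 95.9 m³/s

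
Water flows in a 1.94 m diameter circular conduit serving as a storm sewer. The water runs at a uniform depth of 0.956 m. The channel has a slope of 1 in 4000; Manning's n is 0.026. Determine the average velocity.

For a circular section of diameter D = 1.94 m at depth y = 0.956 m, the central angle is θ = 2 arccos(1 − 2y/D) = 3.113 rad. Then A = (D²/8)(θ − sin θ) = 1.451 m² and P = Dθ/2 = 3.019 m.
Hydraulic radius R = A/P = 1.451/3.019 = 0.4805 m.
From Manning's equation, V = (1/n) R^(2/3) S^(1/2) = (1/0.026) × 0.4805^(2/3) × 0.00025^(1/2) = 0.373 m/s.

V = 0.373 m/s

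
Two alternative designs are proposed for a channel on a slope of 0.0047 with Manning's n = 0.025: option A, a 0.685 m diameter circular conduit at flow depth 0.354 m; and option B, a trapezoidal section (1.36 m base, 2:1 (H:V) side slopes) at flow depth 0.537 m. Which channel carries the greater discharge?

Channel A: For a circular section of diameter D = 0.685 m at depth y = 0.354 m, the central angle is θ = 2 arccos(1 − 2y/D) = 3.209 rad. Then A = (D²/8)(θ − sin θ) = 0.1921 m² and P = Dθ/2 = 1.099 m. Hydraulic radius R = A/P = 0.1921/1.099 = 0.1748 m. Q_A = (1/0.025)·0.1921·0.1748^(2/3)·√0.0047 = 0.1647 m³/s.
Channel B: With bottom width b = 1.36 m and side slope z = 2: A = (b + zy)y = (1.36 + 2×0.537)×0.537 = 1.307 m²; P = b + 2y√(1+z²) = 1.36 + 2×0.537×2.236 = 3.762 m. Hydraulic radius R = A/P = 1.307/3.762 = 0.3475 m. Q_B = (1/0.025)·1.307·0.3475^(2/3)·√0.0047 = 1.772 m³/s.
Q_A = 0.1647 m³/s vs Q_B = 1.772 m³/s, so channel B carries more.

channel B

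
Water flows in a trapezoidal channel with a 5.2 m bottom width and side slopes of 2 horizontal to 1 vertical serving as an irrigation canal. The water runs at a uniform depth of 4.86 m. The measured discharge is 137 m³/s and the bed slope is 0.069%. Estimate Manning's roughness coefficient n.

n = 0.0269

With bottom width b = 5.2 m and side slope z = 2: A = (b + zy)y = (5.2 + 2×4.86)×4.86 = 72.51 m²; P = b + 2y√(1+z²) = 5.2 + 2×4.86×2.236 = 26.93 m.
Hydraulic radius R = A/P = 72.51/26.93 = 2.692 m.
Rearranging Manning's equation: n = (1/Q) A R^(2/3) S^(1/2) = (1/137) × 72.51 × 2.692^(2/3) × √0.00069 = 0.0269.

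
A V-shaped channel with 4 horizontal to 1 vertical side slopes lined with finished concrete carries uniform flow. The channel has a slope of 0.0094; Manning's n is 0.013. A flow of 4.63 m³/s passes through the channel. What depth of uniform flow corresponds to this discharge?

Manning's equation rearranged: A R^(2/3) = nQ / (1·√S) = 0.013 × 4.63 / (√0.0094) = 0.6208.
Try y = 0.465 m: A R^(2/3) = 0.3205 — low.
Try y = 0.757 m: A R^(2/3) = 1.175 — high.
Try y = 0.596 m: A R^(2/3) = 0.6212 — close enough.

y_n = 0.596 m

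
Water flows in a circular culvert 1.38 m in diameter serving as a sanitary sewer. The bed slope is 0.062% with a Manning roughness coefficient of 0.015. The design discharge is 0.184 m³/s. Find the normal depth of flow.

y_n = 0.362 m

Manning's equation rearranged: A R^(2/3) = nQ / (1·√S) = 0.015 × 0.184 / (√0.00062) = 0.1108.
At y = 0.266 m: A R^(2/3) = 0.05978 — low.
At y = 0.415 m: A R^(2/3) = 0.1448 — high.
At y = 0.362 m: A R^(2/3) = 0.1108 — close enough.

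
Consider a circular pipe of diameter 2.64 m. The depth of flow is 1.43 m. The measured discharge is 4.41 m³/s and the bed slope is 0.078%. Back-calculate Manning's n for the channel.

n = 0.015

For a circular section of diameter D = 2.64 m at depth y = 1.43 m, the central angle is θ = 2 arccos(1 − 2y/D) = 3.308 rad. Then A = (D²/8)(θ − sin θ) = 3.027 m² and P = Dθ/2 = 4.367 m.
Hydraulic radius R = A/P = 3.027/4.367 = 0.6931 m.
Rearranging Manning's equation: n = (1/Q) A R^(2/3) S^(1/2) = (1/4.41) × 3.027 × 0.6931^(2/3) × √0.00078 = 0.015.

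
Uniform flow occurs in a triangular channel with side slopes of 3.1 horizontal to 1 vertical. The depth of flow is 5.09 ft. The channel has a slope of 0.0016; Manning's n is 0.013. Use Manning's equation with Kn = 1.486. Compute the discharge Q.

For a triangular section with side slope z = 3.1: A = zy² = 3.1×5.09² = 80.32 ft²; P = 2y√(1+z²) = 2×5.09×3.257 = 33.16 ft.
Hydraulic radius R = A/P = 80.32/33.16 = 2.422 ft.
Manning's equation: Q = (1.486/n) A R^(2/3) S^(1/2) = (1.486/0.013) × 80.32 × 2.422^(2/3) × 0.0016^(1/2) = 662 ft³/s.

Q = 662 ft³/s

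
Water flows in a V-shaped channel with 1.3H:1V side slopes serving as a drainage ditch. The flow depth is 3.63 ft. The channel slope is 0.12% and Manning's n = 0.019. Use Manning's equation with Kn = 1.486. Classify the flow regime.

For a triangular section with side slope z = 1.3: A = zy² = 1.3×3.63² = 17.13 ft²; P = 2y√(1+z²) = 2×3.63×1.64 = 11.91 ft.
Hydraulic radius R = A/P = 17.13/11.91 = 1.439 ft.
V = (1.486/n) R^(2/3) √S = (1.486/0.019) × 1.439^(2/3) × √0.0012 = 3.453 ft/s. Hydraulic depth D_h = A/T = 17.13/9.438 = 1.815 ft.
Froude number Fr = V/√(g·D_h) = 3.453/√(32.2×1.815) = 0.452, which is less than 1, so the flow is subcritical.

subcritical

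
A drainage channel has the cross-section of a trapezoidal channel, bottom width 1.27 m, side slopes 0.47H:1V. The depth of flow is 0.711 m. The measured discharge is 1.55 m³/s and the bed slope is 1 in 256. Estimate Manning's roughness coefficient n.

n = 0.025

With bottom width b = 1.27 m and side slope z = 0.47: A = (b + zy)y = (1.27 + 0.47×0.711)×0.711 = 1.141 m²; P = b + 2y√(1+z²) = 1.27 + 2×0.711×1.105 = 2.841 m.
Hydraulic radius R = A/P = 1.141/2.841 = 0.4014 m.
Rearranging Manning's equation: n = (1/Q) A R^(2/3) S^(1/2) = (1/1.55) × 1.141 × 0.4014^(2/3) × √0.003906 = 0.025.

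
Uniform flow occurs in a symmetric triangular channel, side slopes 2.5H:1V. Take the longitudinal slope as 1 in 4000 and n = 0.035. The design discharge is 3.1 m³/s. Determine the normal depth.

Manning's equation rearranged: A R^(2/3) = nQ / (1·√S) = 0.035 × 3.1 / (√0.00025) = 6.862.
At y = 2.24 m: A R^(2/3) = 12.88 — too large.
At y = 1.55 m: A R^(2/3) = 4.823 — too small.
At y = 1.77 m: A R^(2/3) = 6.871 — ≈ 6.862.

y_n = 1.77 m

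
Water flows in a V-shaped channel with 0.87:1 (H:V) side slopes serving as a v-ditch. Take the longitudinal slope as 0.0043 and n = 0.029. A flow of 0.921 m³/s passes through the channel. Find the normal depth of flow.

y_n = 0.994 m

Manning's equation rearranged: A R^(2/3) = nQ / (1·√S) = 0.029 × 0.921 / (√0.0043) = 0.4073.
At y = 0.853 m: A R^(2/3) = 0.2709 — low.
At y = 1.24 m: A R^(2/3) = 0.7346 — high.
At y = 0.994 m: A R^(2/3) = 0.4073 — matches.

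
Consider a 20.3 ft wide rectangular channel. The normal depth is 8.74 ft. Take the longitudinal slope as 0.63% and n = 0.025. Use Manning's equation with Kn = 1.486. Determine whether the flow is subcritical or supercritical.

Flow area A = b·y = 20.3 × 8.74 = 177.4 ft². Wetted perimeter P = b + 2y = 20.3 + 2×8.74 = 37.78 ft.
Hydraulic radius R = A/P = 177.4/37.78 = 4.696 ft.
V = (1.486/n) R^(2/3) √S = (1.486/0.025) × 4.696^(2/3) × √0.0063 = 13.23 ft/s. Hydraulic depth D_h = A/T = 177.4/20.3 = 8.74 ft.
Froude number Fr = V/√(g·D_h) = 13.23/√(32.2×8.74) = 0.789, which is less than 1, so the flow is subcritical.

subcritical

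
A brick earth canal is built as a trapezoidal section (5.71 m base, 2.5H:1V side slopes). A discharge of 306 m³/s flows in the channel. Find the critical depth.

y_c = 3.99 m

At critical depth, Q² T / (g A³) = 1, i.e. A³/T = Q²/g = 306²/9.81 = 9545.
Try y = 4.9 m: A³/T = 22560 — too large.
Try y = 3.16 m: A³/T = 3698 — too small.
Try y = 3.99 m: A³/T = 9552 — matches.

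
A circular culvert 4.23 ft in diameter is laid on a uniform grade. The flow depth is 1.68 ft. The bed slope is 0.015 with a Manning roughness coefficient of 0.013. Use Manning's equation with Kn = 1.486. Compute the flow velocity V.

V = 13.1 ft/s

For a circular section of diameter D = 4.23 ft at depth y = 1.68 ft, the central angle is θ = 2 arccos(1 − 2y/D) = 2.727 rad. Then A = (D²/8)(θ − sin θ) = 5.2 ft² and P = Dθ/2 = 5.768 ft.
Hydraulic radius R = A/P = 5.2/5.768 = 0.9014 ft.
From Manning's equation, V = (1.486/n) R^(2/3) S^(1/2) = (1.486/0.013) × 0.9014^(2/3) × 0.015^(1/2) = 13.1 ft/s.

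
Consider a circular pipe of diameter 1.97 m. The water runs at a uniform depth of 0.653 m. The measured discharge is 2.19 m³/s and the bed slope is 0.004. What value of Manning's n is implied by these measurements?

For a circular section of diameter D = 1.97 m at depth y = 0.653 m, the central angle is θ = 2 arccos(1 − 2y/D) = 2.454 rad. Then A = (D²/8)(θ − sin θ) = 0.8826 m² and P = Dθ/2 = 2.417 m.
Hydraulic radius R = A/P = 0.8826/2.417 = 0.3651 m.
Rearranging Manning's equation: n = (1/Q) A R^(2/3) S^(1/2) = (1/2.19) × 0.8826 × 0.3651^(2/3) × √0.004 = 0.013.

n = 0.013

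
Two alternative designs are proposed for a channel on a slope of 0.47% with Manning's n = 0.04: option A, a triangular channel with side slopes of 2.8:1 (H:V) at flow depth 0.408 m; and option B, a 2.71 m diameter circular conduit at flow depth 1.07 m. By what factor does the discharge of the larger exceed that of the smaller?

9.43

Channel A: For a triangular section with side slope z = 2.8: A = zy² = 2.8×0.408² = 0.4661 m²; P = 2y√(1+z²) = 2×0.408×2.973 = 2.426 m. Hydraulic radius R = A/P = 0.4661/2.426 = 0.1921 m. Q_A = (1/0.04)·0.4661·0.1921^(2/3)·√0.0047 = 0.266 m³/s.
Channel B: For a circular section of diameter D = 2.71 m at depth y = 1.07 m, the central angle is θ = 2 arccos(1 − 2y/D) = 2.718 rad. Then A = (D²/8)(θ − sin θ) = 2.117 m² and P = Dθ/2 = 3.683 m. Hydraulic radius R = A/P = 2.117/3.683 = 0.575 m. Q_B = (1/0.04)·2.117·0.575^(2/3)·√0.0047 = 2.509 m³/s.
The larger discharge is 2.509 m³/s and the smaller is 0.266 m³/s; the ratio is 9.43.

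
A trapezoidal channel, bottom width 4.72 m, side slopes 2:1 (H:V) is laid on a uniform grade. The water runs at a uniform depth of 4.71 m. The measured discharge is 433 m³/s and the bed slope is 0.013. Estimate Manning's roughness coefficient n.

With bottom width b = 4.72 m and side slope z = 2: A = (b + zy)y = (4.72 + 2×4.71)×4.71 = 66.6 m²; P = b + 2y√(1+z²) = 4.72 + 2×4.71×2.236 = 25.78 m.
Hydraulic radius R = A/P = 66.6/25.78 = 2.583 m.
Rearranging Manning's equation: n = (1/Q) A R^(2/3) S^(1/2) = (1/433) × 66.6 × 2.583^(2/3) × √0.013 = 0.033.

n = 0.033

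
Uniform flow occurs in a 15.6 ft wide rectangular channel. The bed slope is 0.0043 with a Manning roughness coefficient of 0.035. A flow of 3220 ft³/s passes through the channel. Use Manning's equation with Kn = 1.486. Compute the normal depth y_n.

Manning's equation rearranged: A R^(2/3) = nQ / (1.486·√S) = 0.035 × 3220 / (1.486 × √0.0043) = 1157.
At y = 19.7 ft: A R^(2/3) = 967.7 — low.
At y = 22.9 ft: A R^(2/3) = 1156 — ≈ 1157.

y_n = 22.9 ft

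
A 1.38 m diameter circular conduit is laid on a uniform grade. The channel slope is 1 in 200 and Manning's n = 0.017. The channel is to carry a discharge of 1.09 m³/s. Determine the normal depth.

Manning's equation rearranged: A R^(2/3) = nQ / (1·√S) = 0.017 × 1.09 / (√0.005) = 0.2621.
Trying y = 0.657 m: A R^(2/3) = 0.3382 — high.
Trying y = 0.422 m: A R^(2/3) = 0.1495 — low.
Trying y = 0.569 m: A R^(2/3) = 0.262 — matches.

y_n = 0.569 m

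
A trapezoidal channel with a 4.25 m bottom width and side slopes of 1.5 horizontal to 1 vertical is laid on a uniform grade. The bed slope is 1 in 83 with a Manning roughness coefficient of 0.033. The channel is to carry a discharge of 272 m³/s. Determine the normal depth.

y_n = 4.32 m

Manning's equation rearranged: A R^(2/3) = nQ / (1·√S) = 0.033 × 272 / (√0.01205) = 81.78.
Trying y = 5.28 m: A R^(2/3) = 126.4 — over.
Trying y = 3.32 m: A R^(2/3) = 46.83 — short.
Trying y = 4.32 m: A R^(2/3) = 81.65 — close enough.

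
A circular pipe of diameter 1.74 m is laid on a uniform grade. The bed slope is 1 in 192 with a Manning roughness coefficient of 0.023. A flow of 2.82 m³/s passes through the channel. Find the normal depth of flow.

y_n = 1.03 m

Manning's equation rearranged: A R^(2/3) = nQ / (1·√S) = 0.023 × 2.82 / (√0.005208) = 0.8987.
Try y = 1.15 m: A R^(2/3) = 1.057 — too large.
Try y = 1.03 m: A R^(2/3) = 0.8983 — matches.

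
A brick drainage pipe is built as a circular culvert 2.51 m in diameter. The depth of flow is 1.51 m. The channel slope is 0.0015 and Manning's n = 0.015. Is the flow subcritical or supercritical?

subcritical

For a circular section of diameter D = 2.51 m at depth y = 1.51 m, the central angle is θ = 2 arccos(1 − 2y/D) = 3.551 rad. Then A = (D²/8)(θ − sin θ) = 3.11 m² and P = Dθ/2 = 4.456 m.
Hydraulic radius R = A/P = 3.11/4.456 = 0.6978 m.
V = (1/n) R^(2/3) √S = (1/0.015) × 0.6978^(2/3) × √0.0015 = 2.031 m/s. Hydraulic depth D_h = A/T = 3.11/2.458 = 1.265 m.
Froude number Fr = V/√(g·D_h) = 2.031/√(9.81×1.265) = 0.577, which is less than 1, so the flow is subcritical.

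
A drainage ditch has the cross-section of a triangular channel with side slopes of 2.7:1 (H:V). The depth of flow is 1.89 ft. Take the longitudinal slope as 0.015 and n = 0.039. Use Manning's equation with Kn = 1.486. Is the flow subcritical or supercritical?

For a triangular section with side slope z = 2.7: A = zy² = 2.7×1.89² = 9.645 ft²; P = 2y√(1+z²) = 2×1.89×2.879 = 10.88 ft.
Hydraulic radius R = A/P = 9.645/10.88 = 0.8862 ft.
V = (1.486/n) R^(2/3) √S = (1.486/0.039) × 0.8862^(2/3) × √0.015 = 4.305 ft/s. Hydraulic depth D_h = A/T = 9.645/10.21 = 0.945 ft.
Froude number Fr = V/√(g·D_h) = 4.305/√(32.2×0.945) = 0.78, which is less than 1, so the flow is subcritical.

subcritical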